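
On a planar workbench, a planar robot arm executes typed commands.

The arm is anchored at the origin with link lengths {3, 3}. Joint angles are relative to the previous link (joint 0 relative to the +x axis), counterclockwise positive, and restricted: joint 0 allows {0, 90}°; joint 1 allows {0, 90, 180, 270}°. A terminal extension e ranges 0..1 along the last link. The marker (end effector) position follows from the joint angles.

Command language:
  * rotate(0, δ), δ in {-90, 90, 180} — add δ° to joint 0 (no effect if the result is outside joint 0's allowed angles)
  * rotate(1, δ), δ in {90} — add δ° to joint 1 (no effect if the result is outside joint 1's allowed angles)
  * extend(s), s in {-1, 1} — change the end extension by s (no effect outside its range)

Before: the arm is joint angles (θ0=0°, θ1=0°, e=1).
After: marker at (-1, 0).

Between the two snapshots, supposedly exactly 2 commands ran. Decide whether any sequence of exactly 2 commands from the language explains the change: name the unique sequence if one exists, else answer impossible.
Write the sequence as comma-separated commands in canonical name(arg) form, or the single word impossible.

begin: joint angles (θ0=0°, θ1=0°, e=1)
step 1 (rotate(1, 90)): joint angles (θ0=0°, θ1=90°, e=1)
step 2 (rotate(1, 90)): joint angles (θ0=0°, θ1=180°, e=1)
no other 2-command option fits: unique.

rotate(1, 90), rotate(1, 90)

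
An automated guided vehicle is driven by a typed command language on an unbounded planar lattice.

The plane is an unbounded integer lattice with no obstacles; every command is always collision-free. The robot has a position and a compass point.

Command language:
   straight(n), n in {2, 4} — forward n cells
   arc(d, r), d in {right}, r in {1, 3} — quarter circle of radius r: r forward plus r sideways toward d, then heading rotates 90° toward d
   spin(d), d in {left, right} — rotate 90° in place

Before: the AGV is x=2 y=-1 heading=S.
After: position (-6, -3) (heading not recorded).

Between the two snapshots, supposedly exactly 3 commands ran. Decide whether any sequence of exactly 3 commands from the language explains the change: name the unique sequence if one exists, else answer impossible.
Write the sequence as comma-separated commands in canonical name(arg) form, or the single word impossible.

arc(right, 3), straight(4), arc(right, 1)

key: running arc(right, 1) before arc(right, 3) would end elsewhere — order is forced
t0: x=2 y=-1 heading=S
1. arc(right, 3) → x=-1 y=-4 heading=W
2. straight(4) → x=-5 y=-4 heading=W
3. arc(right, 1) → x=-6 y=-3 heading=N
no other 3-command option fits: unique.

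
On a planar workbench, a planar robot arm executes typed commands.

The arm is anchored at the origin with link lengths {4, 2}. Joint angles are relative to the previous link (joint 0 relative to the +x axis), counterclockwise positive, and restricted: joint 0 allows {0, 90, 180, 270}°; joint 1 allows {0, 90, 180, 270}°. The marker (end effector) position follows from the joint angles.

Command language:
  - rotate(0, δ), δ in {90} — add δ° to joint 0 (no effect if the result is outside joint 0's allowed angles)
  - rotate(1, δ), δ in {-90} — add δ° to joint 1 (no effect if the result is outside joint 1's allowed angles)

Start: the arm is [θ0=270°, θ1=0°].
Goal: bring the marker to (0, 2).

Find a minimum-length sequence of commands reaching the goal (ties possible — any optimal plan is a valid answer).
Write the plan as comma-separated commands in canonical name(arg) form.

rotate(0, 90), rotate(0, 90), rotate(1, -90), rotate(1, -90)

begin: [θ0=270°, θ1=0°]
[1] after rotate(0, 90): [θ0=0°, θ1=0°]
[2] after rotate(0, 90): [θ0=90°, θ1=0°]
[3] after rotate(1, -90): [θ0=90°, θ1=270°]
[4] after rotate(1, -90): [θ0=90°, θ1=180°]
minimal: 4 command(s), checked below 4.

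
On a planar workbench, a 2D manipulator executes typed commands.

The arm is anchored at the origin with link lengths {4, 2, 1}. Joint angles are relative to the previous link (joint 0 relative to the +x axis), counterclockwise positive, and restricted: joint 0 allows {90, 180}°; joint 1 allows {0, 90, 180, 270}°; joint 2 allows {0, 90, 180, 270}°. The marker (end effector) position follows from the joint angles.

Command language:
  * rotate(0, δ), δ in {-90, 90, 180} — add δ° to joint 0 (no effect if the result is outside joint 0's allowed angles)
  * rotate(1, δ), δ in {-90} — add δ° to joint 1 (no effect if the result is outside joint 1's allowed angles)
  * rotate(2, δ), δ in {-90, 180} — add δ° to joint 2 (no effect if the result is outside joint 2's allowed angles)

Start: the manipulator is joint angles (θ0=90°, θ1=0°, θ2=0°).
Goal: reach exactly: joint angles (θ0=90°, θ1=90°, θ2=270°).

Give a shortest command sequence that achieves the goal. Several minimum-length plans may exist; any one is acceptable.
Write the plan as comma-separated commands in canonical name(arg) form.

start: joint angles (θ0=90°, θ1=0°, θ2=0°)
1. rotate(1, -90) → joint angles (θ0=90°, θ1=270°, θ2=0°)
2. rotate(1, -90) → joint angles (θ0=90°, θ1=180°, θ2=0°)
3. rotate(1, -90) → joint angles (θ0=90°, θ1=90°, θ2=0°)
4. rotate(2, -90) → joint angles (θ0=90°, θ1=90°, θ2=270°)
shorter routes all fall short; 4 is best.

rotate(1, -90), rotate(1, -90), rotate(1, -90), rotate(2, -90)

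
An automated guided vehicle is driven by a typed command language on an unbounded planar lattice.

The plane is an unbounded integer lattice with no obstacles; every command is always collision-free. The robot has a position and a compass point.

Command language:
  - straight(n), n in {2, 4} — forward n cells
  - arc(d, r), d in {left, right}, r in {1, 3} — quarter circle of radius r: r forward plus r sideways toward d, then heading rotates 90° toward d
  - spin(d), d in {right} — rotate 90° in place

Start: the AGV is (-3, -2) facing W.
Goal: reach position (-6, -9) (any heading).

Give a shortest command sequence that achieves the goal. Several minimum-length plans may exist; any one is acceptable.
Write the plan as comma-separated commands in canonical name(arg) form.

arc(left, 3), straight(4)

initial: (-3, -2) facing W
1. arc(left, 3) → (-6, -5) facing S
2. straight(4) → (-6, -9) facing S
nothing shorter than 2 reaches the goal.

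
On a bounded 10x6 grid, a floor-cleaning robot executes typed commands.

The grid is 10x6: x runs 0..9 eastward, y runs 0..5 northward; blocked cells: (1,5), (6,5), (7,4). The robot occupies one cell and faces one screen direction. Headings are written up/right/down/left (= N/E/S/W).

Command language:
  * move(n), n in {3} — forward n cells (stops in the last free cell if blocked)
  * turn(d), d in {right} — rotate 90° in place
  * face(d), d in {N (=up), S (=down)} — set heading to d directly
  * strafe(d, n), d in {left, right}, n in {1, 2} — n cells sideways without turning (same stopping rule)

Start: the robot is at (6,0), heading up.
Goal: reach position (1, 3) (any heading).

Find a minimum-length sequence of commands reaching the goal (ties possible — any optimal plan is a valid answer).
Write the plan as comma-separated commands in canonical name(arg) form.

initial: at (6,0), heading up
step 1 (strafe(left, 1)): at (5,0), heading up
step 2 (strafe(left, 2)): at (3,0), heading up
step 3 (strafe(left, 2)): at (1,0), heading up
step 4 (move(3)): at (1,3), heading up
nothing shorter than 4 reaches the goal.

strafe(left, 1), strafe(left, 2), strafe(left, 2), move(3)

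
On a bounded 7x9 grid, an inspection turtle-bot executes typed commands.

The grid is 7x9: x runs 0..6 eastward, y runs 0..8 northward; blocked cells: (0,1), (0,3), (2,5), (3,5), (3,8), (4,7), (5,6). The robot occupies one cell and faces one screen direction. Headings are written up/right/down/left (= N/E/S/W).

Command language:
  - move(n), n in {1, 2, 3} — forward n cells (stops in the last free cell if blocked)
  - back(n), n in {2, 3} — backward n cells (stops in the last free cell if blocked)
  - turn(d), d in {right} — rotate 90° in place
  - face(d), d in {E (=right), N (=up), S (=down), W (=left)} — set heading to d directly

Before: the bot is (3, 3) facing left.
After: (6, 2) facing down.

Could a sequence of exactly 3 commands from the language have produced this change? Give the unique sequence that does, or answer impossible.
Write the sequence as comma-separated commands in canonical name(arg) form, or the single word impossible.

back(3), face(S), move(1)

key: order matters: swapping back(3) and move(1) lands elsewhere
begin: (3, 3) facing left
[1] after back(3): (6, 3) facing left
[2] after face(S): (6, 3) facing down
[3] after move(1): (6, 2) facing down
uniquely the one of 1000 3-step routes that fits.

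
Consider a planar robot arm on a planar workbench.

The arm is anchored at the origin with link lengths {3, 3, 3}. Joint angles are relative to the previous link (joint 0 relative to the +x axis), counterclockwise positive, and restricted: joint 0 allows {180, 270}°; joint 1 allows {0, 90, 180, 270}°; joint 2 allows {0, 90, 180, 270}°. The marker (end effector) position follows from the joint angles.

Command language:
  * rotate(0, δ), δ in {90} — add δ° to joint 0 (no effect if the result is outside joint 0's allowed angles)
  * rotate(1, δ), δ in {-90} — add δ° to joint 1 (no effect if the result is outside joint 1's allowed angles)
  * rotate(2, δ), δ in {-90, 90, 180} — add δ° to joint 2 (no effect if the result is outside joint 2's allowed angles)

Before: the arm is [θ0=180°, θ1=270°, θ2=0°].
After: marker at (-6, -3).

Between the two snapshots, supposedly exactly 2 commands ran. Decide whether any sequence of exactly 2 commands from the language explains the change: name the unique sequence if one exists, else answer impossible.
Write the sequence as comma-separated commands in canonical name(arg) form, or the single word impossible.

rotate(0, 90), rotate(0, 90)

start: [θ0=180°, θ1=270°, θ2=0°]
[1] after rotate(0, 90): [θ0=270°, θ1=270°, θ2=0°]
[2] after rotate(0, 90): [θ0=270°, θ1=270°, θ2=0°]
no other 2-command option fits: unique.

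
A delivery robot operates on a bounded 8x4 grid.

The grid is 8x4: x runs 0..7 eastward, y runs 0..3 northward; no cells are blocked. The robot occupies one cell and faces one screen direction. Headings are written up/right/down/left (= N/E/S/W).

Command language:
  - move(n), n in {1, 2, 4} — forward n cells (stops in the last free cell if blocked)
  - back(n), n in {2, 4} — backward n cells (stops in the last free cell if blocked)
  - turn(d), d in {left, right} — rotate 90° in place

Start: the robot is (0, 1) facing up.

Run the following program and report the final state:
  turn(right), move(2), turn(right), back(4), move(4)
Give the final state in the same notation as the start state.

(2, 0) facing down

t0: (0, 1) facing up
t=1 turn(right) ⇒ (0, 1) facing right
t=2 move(2) ⇒ (2, 1) facing right
t=3 turn(right) ⇒ (2, 1) facing down
t=4 back(4) ⇒ (2, 3) facing down
t=5 move(4) ⇒ (2, 0) facing down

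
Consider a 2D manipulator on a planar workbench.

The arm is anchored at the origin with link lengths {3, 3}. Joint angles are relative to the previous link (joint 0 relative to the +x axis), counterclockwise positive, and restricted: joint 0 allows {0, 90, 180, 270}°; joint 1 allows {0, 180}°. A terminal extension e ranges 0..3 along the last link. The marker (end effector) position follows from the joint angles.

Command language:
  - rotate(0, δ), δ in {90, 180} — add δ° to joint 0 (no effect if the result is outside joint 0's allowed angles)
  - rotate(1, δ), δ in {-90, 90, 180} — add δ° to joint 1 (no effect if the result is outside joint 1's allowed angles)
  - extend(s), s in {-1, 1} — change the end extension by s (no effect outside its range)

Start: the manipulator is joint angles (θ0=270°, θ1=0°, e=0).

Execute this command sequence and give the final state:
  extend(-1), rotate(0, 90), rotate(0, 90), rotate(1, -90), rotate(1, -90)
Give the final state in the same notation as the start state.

joint angles (θ0=90°, θ1=0°, e=0)

begin: joint angles (θ0=270°, θ1=0°, e=0)
step 1 (extend(-1)): joint angles (θ0=270°, θ1=0°, e=0)
step 2 (rotate(0, 90)): joint angles (θ0=0°, θ1=0°, e=0)
step 3 (rotate(0, 90)): joint angles (θ0=90°, θ1=0°, e=0)
step 4 (rotate(1, -90)): joint angles (θ0=90°, θ1=0°, e=0)
step 5 (rotate(1, -90)): joint angles (θ0=90°, θ1=0°, e=0)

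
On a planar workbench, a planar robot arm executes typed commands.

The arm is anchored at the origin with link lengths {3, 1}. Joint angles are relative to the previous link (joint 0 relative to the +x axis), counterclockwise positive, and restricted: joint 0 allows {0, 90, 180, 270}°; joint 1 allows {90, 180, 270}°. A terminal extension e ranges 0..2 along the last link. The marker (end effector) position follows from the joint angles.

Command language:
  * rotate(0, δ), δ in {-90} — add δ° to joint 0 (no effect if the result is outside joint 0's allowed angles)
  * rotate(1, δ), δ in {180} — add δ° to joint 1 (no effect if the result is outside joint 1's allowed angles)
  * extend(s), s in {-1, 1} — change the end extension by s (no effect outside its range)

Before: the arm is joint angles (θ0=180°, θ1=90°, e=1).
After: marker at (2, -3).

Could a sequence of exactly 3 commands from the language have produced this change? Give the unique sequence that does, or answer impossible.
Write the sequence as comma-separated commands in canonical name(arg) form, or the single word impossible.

rotate(0, -90), rotate(0, -90), rotate(0, -90)

begin: joint angles (θ0=180°, θ1=90°, e=1)
step 1 (rotate(0, -90)): joint angles (θ0=90°, θ1=90°, e=1)
step 2 (rotate(0, -90)): joint angles (θ0=0°, θ1=90°, e=1)
step 3 (rotate(0, -90)): joint angles (θ0=270°, θ1=90°, e=1)
no other 3-command option fits: unique.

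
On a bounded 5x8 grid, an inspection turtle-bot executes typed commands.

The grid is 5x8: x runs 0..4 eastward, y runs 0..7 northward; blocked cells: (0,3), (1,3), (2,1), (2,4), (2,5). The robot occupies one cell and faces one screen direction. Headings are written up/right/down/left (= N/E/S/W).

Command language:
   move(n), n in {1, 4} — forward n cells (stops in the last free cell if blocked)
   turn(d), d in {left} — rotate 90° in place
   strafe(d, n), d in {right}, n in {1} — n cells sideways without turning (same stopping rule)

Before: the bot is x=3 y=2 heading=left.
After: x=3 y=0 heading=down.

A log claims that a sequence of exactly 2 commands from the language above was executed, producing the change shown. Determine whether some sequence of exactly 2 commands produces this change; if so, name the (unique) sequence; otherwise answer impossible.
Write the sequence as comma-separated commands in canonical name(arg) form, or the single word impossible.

key: order matters: swapping turn(left) and move(4) lands elsewhere
start: x=3 y=2 heading=left
step 1 (turn(left)): x=3 y=2 heading=down
step 2 (move(4)): x=3 y=0 heading=down
uniquely the one of 16 2-step routes that fits.

turn(left), move(4)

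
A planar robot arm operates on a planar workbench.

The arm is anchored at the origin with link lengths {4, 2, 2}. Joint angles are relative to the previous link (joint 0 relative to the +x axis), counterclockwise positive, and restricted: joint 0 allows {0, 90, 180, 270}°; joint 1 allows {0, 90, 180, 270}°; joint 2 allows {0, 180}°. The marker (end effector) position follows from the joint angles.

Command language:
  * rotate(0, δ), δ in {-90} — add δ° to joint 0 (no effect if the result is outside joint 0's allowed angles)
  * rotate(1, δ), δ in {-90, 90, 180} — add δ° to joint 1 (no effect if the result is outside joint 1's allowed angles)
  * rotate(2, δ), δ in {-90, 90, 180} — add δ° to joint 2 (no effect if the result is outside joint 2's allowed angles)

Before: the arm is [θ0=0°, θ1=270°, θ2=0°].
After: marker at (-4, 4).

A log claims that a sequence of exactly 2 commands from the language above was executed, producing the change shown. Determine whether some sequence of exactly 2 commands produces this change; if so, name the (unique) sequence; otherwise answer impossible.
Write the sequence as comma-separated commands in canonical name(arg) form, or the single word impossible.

t0: [θ0=0°, θ1=270°, θ2=0°]
step 1 (rotate(0, -90)): [θ0=270°, θ1=270°, θ2=0°]
step 2 (rotate(0, -90)): [θ0=180°, θ1=270°, θ2=0°]
no rival 2-sequence matches.

rotate(0, -90), rotate(0, -90)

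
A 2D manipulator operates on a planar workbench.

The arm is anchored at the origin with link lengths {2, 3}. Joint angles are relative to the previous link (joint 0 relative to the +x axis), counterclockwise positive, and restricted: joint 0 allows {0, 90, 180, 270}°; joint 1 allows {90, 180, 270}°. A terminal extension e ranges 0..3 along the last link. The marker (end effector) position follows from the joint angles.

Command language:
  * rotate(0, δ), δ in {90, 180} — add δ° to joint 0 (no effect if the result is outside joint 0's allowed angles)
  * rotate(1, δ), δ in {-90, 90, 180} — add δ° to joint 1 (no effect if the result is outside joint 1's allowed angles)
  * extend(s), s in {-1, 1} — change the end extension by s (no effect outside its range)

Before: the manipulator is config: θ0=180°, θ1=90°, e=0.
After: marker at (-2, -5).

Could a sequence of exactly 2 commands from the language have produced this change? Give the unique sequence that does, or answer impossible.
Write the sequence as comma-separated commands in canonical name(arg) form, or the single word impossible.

extend(1), extend(1)

from: config: θ0=180°, θ1=90°, e=0
t=1 extend(1) ⇒ config: θ0=180°, θ1=90°, e=1
t=2 extend(1) ⇒ config: θ0=180°, θ1=90°, e=2
no rival 2-sequence matches.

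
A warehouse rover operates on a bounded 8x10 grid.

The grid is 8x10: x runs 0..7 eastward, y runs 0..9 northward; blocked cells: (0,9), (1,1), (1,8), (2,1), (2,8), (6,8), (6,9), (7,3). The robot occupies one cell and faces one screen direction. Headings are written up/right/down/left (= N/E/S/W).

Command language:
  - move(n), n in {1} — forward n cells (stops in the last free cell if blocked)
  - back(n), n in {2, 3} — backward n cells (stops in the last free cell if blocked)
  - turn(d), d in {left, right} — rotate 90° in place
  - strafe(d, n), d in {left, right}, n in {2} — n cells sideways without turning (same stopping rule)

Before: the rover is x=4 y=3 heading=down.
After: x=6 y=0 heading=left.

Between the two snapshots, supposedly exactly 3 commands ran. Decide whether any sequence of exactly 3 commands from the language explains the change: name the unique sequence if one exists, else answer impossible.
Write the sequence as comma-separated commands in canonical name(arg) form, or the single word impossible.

impossible

no 3-step route produces this change.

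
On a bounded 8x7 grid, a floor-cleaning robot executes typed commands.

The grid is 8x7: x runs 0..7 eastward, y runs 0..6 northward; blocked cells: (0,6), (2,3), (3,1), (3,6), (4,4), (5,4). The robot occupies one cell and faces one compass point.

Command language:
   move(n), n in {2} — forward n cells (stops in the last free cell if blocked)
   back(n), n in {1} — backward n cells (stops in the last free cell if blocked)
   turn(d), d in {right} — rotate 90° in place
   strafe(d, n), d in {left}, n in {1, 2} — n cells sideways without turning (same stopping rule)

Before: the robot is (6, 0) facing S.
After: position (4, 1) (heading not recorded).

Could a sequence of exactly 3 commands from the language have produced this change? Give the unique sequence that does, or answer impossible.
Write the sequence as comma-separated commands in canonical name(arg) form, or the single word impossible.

back(1), turn(right), move(2)

key: order matters: swapping back(1) and move(2) lands elsewhere
start: (6, 0) facing S
[1] after back(1): (6, 1) facing S
[2] after turn(right): (6, 1) facing W
[3] after move(2): (4, 1) facing W
no other 3-command option fits: unique.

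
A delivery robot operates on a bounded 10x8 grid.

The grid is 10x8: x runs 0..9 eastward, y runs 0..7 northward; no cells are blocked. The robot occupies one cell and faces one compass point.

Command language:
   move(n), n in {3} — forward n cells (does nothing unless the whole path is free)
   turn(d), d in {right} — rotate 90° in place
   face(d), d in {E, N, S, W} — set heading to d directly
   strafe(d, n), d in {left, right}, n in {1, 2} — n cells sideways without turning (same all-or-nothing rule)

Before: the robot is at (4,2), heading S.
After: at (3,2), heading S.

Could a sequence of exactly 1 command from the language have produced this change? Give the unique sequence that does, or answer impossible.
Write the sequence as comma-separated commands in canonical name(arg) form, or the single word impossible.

strafe(right, 1)

key: heading stays S — the single command does not turn
initial: at (4,2), heading S
step 1 (strafe(right, 1)): at (3,2), heading S
no other 1-command option fits: unique.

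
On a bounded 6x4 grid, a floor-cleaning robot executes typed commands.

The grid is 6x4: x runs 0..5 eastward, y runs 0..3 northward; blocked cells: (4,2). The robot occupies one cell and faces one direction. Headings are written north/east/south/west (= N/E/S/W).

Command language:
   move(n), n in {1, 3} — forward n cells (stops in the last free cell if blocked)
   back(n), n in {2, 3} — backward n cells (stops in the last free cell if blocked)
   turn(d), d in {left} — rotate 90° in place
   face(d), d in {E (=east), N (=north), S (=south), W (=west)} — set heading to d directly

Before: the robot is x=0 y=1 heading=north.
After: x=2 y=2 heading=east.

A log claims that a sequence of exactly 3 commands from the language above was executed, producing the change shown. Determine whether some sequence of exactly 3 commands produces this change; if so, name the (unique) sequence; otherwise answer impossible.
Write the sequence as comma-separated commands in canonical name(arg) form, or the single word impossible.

all 729 sequences checked — none match.

impossible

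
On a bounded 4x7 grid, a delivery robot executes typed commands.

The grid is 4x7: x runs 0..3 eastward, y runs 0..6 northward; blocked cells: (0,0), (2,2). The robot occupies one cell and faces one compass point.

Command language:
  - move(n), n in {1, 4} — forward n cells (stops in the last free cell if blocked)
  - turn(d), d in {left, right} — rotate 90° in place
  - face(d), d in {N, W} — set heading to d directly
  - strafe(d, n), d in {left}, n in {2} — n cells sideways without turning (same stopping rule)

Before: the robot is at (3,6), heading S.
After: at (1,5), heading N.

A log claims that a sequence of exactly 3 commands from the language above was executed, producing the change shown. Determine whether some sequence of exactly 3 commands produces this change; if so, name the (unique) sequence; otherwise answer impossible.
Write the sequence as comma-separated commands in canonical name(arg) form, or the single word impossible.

move(1), face(N), strafe(left, 2)

key: cell and facing (now N) both changed — the 3 commands mix motion and turning
from: at (3,6), heading S
t=1 move(1) ⇒ at (3,5), heading S
t=2 face(N) ⇒ at (3,5), heading N
t=3 strafe(left, 2) ⇒ at (1,5), heading N
no rival 3-sequence matches.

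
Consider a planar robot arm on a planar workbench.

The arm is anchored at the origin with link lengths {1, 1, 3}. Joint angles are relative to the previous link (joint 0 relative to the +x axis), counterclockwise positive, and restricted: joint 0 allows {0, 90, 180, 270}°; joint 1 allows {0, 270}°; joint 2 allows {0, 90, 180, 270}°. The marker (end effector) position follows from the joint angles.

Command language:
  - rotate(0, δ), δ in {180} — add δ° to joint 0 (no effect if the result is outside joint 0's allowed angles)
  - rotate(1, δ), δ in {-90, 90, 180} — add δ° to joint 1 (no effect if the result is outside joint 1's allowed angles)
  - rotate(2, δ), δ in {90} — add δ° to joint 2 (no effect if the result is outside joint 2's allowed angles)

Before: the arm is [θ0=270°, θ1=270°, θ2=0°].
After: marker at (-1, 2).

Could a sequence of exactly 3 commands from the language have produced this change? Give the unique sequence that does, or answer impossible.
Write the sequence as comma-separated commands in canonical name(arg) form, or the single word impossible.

t0: [θ0=270°, θ1=270°, θ2=0°]
[1] after rotate(2, 90): [θ0=270°, θ1=270°, θ2=90°]
[2] after rotate(2, 90): [θ0=270°, θ1=270°, θ2=180°]
[3] after rotate(2, 90): [θ0=270°, θ1=270°, θ2=270°]
uniquely the one of 125 3-step routes that fits.

rotate(2, 90), rotate(2, 90), rotate(2, 90)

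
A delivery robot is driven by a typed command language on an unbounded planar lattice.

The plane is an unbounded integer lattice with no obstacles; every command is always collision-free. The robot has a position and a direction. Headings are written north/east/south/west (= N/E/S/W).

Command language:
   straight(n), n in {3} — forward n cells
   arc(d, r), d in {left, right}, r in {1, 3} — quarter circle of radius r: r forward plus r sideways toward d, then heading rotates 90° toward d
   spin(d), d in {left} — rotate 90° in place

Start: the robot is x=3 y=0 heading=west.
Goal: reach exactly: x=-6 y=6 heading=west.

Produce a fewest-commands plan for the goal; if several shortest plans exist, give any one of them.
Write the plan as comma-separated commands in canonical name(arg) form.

straight(3), arc(right, 3), arc(left, 3)

from: x=3 y=0 heading=west
t=1 straight(3) ⇒ x=0 y=0 heading=west
t=2 arc(right, 3) ⇒ x=-3 y=3 heading=north
t=3 arc(left, 3) ⇒ x=-6 y=6 heading=west
minimal: 3 command(s), checked below 3.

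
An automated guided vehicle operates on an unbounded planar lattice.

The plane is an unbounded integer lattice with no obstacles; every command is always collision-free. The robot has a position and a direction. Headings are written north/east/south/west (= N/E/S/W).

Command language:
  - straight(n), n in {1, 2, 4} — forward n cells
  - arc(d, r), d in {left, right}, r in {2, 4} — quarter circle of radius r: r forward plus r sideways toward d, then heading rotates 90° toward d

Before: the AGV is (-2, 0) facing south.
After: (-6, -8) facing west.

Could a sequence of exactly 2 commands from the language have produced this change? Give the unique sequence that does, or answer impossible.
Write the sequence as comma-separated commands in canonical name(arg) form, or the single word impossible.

straight(4), arc(right, 4)

key: running arc(right, 4) before straight(4) would end elsewhere — order is forced
begin: (-2, 0) facing south
t=1 straight(4) ⇒ (-2, -4) facing south
t=2 arc(right, 4) ⇒ (-6, -8) facing west
all 49 alternatives checked — unique.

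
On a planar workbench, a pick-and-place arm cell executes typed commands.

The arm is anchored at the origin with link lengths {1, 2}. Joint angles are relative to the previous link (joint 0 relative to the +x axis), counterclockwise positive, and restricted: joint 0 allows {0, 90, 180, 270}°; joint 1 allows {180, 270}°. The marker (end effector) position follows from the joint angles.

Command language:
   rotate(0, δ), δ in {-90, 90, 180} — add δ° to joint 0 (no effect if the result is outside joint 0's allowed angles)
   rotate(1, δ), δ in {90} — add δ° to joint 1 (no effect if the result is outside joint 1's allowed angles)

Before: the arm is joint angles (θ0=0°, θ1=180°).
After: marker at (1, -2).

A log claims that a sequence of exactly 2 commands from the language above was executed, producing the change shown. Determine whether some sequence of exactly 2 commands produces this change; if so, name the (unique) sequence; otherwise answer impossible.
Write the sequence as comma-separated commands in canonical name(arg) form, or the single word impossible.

t0: joint angles (θ0=0°, θ1=180°)
1. rotate(1, 90) → joint angles (θ0=0°, θ1=270°)
2. rotate(1, 90) → joint angles (θ0=0°, θ1=270°)
all 16 alternatives checked — unique.

rotate(1, 90), rotate(1, 90)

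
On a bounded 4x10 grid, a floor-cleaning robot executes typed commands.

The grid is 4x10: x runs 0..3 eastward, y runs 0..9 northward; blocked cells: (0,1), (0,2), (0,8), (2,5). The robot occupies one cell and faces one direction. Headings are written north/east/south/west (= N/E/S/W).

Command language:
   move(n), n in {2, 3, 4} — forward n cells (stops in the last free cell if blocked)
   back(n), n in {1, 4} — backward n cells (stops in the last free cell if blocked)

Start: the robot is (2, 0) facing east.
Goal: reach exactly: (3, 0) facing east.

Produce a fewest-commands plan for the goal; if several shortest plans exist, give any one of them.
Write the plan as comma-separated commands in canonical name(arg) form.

t0: (2, 0) facing east
t=1 move(3) ⇒ (3, 0) facing east
shorter routes all fall short; 1 is best.

move(3)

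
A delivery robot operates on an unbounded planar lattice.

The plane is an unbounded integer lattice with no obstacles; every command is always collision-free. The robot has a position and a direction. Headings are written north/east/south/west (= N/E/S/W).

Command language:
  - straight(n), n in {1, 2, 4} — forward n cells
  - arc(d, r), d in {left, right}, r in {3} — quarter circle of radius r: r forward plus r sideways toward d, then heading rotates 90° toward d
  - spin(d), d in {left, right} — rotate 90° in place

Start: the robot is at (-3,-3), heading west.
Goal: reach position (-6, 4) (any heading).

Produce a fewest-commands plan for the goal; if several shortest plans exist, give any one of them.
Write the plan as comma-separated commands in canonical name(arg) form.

arc(right, 3), straight(4)

initial: at (-3,-3), heading west
t=1 arc(right, 3) ⇒ at (-6,0), heading north
t=2 straight(4) ⇒ at (-6,4), heading north
minimal: 2 command(s), checked below 2.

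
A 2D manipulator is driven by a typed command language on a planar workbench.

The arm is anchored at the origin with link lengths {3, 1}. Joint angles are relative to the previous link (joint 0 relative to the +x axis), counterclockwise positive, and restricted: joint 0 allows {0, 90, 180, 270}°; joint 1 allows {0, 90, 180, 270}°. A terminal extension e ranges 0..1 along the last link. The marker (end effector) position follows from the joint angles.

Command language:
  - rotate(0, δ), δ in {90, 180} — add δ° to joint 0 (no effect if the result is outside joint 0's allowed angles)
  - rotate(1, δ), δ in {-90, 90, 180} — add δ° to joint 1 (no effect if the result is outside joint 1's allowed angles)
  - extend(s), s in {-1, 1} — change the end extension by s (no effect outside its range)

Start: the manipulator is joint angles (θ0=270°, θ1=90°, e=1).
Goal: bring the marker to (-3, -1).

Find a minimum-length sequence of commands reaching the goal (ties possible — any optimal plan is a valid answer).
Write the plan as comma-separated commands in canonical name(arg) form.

rotate(0, 180), rotate(0, 90), extend(-1)

initial: joint angles (θ0=270°, θ1=90°, e=1)
[1] after rotate(0, 180): joint angles (θ0=90°, θ1=90°, e=1)
[2] after rotate(0, 90): joint angles (θ0=180°, θ1=90°, e=1)
[3] after extend(-1): joint angles (θ0=180°, θ1=90°, e=0)
shorter routes all fall short; 3 is best.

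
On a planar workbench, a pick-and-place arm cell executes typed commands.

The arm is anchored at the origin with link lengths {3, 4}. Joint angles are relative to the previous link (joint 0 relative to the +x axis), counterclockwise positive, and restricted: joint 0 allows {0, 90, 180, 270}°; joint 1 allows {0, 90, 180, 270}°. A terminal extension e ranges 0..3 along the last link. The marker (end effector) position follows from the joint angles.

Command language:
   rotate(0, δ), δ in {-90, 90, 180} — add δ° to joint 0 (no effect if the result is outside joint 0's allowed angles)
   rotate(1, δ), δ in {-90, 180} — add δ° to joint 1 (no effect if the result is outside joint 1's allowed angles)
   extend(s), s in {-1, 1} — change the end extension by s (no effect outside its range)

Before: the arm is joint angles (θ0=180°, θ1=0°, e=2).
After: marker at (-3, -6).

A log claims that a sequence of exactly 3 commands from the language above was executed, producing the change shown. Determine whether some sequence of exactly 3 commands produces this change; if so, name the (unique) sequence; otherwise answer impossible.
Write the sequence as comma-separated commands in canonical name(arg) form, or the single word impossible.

initial: joint angles (θ0=180°, θ1=0°, e=2)
[1] after rotate(1, -90): joint angles (θ0=180°, θ1=270°, e=2)
[2] after rotate(1, -90): joint angles (θ0=180°, θ1=180°, e=2)
[3] after rotate(1, -90): joint angles (θ0=180°, θ1=90°, e=2)
uniquely the one of 343 3-step routes that fits.

rotate(1, -90), rotate(1, -90), rotate(1, -90)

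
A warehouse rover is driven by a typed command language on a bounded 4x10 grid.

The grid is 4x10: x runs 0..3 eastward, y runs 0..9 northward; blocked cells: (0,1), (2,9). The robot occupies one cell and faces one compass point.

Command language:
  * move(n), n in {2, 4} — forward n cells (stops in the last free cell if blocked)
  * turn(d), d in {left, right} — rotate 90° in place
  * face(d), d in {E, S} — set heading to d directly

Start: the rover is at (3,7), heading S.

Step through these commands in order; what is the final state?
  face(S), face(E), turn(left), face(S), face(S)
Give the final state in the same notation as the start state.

start: at (3,7), heading S
t=1 face(S) ⇒ at (3,7), heading S
t=2 face(E) ⇒ at (3,7), heading E
t=3 turn(left) ⇒ at (3,7), heading N
t=4 face(S) ⇒ at (3,7), heading S
t=5 face(S) ⇒ at (3,7), heading S

at (3,7), heading S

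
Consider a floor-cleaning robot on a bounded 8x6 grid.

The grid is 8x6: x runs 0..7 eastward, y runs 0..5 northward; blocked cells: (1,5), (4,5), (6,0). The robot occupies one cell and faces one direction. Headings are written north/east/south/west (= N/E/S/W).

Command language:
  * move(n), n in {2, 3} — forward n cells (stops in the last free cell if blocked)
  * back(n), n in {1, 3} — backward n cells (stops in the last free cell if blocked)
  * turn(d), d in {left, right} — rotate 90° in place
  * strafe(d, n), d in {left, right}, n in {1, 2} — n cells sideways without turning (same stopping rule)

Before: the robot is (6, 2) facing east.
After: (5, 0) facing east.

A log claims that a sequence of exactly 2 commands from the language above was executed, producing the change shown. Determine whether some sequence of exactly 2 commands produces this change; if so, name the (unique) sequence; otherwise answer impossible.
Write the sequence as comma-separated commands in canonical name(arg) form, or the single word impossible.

key: running strafe(right, 2) before back(1) would end elsewhere — order is forced
start: (6, 2) facing east
[1] after back(1): (5, 2) facing east
[2] after strafe(right, 2): (5, 0) facing east
uniquely the one of 100 2-step routes that fits.

back(1), strafe(right, 2)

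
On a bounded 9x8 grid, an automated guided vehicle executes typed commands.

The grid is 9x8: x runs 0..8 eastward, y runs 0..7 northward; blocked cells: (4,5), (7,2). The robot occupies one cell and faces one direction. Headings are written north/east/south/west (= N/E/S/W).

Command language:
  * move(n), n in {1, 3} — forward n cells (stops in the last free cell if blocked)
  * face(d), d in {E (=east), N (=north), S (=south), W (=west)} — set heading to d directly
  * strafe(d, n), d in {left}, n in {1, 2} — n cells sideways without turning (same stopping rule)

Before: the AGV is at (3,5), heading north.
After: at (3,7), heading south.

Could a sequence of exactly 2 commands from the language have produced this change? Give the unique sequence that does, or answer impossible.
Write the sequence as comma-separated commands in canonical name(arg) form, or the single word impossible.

key: position moved to (3,7) AND the heading swung to S — translation plus rotation needed
begin: at (3,5), heading north
step 1 (move(3)): at (3,7), heading north
step 2 (face(S)): at (3,7), heading south
all 64 alternatives checked — unique.

move(3), face(S)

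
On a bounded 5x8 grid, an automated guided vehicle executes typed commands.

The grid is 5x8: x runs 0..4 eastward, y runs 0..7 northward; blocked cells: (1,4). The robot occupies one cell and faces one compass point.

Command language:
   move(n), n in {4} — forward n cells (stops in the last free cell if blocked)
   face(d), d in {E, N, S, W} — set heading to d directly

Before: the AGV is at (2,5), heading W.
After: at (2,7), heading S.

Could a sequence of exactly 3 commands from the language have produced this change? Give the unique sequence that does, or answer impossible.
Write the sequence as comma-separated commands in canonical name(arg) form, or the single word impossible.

face(N), move(4), face(S)

key: order matters: swapping face(N) and face(S) lands elsewhere
initial: at (2,5), heading W
t=1 face(N) ⇒ at (2,5), heading N
t=2 move(4) ⇒ at (2,7), heading N
t=3 face(S) ⇒ at (2,7), heading S
no other 3-command option fits: unique.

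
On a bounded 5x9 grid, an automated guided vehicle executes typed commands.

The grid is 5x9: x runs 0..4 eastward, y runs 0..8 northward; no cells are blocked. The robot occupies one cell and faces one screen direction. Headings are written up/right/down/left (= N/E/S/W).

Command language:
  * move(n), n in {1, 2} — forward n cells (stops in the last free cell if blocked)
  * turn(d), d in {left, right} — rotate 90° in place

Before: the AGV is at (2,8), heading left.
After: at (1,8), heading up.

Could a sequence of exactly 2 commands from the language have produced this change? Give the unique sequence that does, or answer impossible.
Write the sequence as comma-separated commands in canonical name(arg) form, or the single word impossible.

move(1), turn(right)

key: running turn(right) before move(1) would end elsewhere — order is forced
t0: at (2,8), heading left
[1] after move(1): at (1,8), heading left
[2] after turn(right): at (1,8), heading up
no rival 2-sequence matches.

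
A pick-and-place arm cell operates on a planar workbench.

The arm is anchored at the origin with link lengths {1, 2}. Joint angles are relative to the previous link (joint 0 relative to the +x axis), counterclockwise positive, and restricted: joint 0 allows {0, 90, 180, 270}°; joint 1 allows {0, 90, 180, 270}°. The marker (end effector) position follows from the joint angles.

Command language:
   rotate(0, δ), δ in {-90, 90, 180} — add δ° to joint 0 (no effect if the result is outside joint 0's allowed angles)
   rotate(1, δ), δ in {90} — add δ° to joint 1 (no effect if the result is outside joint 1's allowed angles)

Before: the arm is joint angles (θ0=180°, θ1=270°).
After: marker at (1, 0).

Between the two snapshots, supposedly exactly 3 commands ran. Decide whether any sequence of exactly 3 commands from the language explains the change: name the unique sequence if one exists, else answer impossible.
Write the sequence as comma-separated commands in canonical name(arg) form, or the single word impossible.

start: joint angles (θ0=180°, θ1=270°)
step 1 (rotate(1, 90)): joint angles (θ0=180°, θ1=0°)
step 2 (rotate(1, 90)): joint angles (θ0=180°, θ1=90°)
step 3 (rotate(1, 90)): joint angles (θ0=180°, θ1=180°)
all 64 alternatives checked — unique.

rotate(1, 90), rotate(1, 90), rotate(1, 90)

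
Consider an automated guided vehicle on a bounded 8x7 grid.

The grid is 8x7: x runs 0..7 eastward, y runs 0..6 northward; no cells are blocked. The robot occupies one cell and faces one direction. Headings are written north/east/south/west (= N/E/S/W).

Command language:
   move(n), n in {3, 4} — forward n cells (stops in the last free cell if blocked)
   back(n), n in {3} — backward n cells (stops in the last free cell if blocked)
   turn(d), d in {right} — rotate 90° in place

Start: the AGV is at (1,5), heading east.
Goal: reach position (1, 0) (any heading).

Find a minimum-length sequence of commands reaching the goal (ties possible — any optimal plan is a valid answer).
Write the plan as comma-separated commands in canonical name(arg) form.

start: at (1,5), heading east
1. turn(right) → at (1,5), heading south
2. move(3) → at (1,2), heading south
3. move(3) → at (1,0), heading south
minimal: 3 command(s), checked below 3.

turn(right), move(3), move(3)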